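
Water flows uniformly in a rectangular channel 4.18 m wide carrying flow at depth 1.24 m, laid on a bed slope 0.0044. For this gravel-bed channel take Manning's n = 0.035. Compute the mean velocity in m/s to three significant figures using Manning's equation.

A = b·y = 4.18 × 1.24 = 5.183 m²
P = b + 2y = 4.18 + 2×1.24 = 6.660 m
R = A/P = 5.183/6.660 = 0.7783 m
Q = (1/n)·A·R^(2/3)·S^(1/2) = (1/0.035) × 5.183 × 0.7783^(2/3) × 0.0044^(1/2) = 8.311 m³/s
V = Q/A = 8.311/5.183 = 1.604 m/s

1.60 m/s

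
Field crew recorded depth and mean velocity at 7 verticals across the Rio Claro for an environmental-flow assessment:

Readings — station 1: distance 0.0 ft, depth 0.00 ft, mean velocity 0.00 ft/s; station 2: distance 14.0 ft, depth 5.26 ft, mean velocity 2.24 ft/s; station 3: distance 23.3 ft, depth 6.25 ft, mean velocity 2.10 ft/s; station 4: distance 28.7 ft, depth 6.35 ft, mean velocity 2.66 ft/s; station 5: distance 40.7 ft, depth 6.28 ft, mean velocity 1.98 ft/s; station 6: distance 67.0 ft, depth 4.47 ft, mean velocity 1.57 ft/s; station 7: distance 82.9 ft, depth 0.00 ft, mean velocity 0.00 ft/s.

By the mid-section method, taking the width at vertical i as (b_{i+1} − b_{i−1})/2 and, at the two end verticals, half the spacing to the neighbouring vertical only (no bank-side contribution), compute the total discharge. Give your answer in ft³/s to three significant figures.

767 ft³/s

w_2 = (23.3 − 0.0)/2 = 11.65 ft; q_2 = 2.24 × 5.26 × 11.65 = 137.3 ft³/s
w_3 = (28.7 − 14.0)/2 = 7.35 ft; q_3 = 2.10 × 6.25 × 7.35 = 96.47 ft³/s
w_4 = (40.7 − 23.3)/2 = 8.7 ft; q_4 = 2.66 × 6.35 × 8.7 = 147.0 ft³/s
w_5 = (67.0 − 28.7)/2 = 19.15 ft; q_5 = 1.98 × 6.28 × 19.15 = 238.1 ft³/s
w_6 = (82.9 − 40.7)/2 = 21.1 ft; q_6 = 1.57 × 4.47 × 21.1 = 148.1 ft³/s
Stations 1, 7 contribute zero (depth or velocity is 0).
Q = Σ qᵢ = 766.9 ft³/s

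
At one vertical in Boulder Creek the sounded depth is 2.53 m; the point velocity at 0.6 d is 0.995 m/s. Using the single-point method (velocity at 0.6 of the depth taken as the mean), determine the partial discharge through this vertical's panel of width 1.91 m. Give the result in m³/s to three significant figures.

v̄ = v₀.₆ = 0.995 m/s
q = v̄ × d × w = 0.9950 × 2.53 × 1.91 = 4.808 m³/s

4.81 m³/s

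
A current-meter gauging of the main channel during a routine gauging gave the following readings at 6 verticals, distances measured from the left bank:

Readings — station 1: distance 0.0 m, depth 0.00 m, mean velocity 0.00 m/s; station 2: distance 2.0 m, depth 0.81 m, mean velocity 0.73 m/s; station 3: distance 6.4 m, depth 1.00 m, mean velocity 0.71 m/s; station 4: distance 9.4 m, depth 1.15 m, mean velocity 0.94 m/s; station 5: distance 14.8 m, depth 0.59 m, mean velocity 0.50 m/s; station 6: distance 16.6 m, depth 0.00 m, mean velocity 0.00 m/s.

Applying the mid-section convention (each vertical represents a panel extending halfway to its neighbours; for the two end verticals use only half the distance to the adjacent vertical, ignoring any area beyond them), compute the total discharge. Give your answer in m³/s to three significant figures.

w_2 = (6.4 − 0.0)/2 = 3.2 m; q_2 = 0.73 × 0.81 × 3.2 = 1.892 m³/s
w_3 = (9.4 − 2.0)/2 = 3.7 m; q_3 = 0.71 × 1.00 × 3.7 = 2.627 m³/s
w_4 = (14.8 − 6.4)/2 = 4.2 m; q_4 = 0.94 × 1.15 × 4.2 = 4.540 m³/s
w_5 = (16.6 − 9.4)/2 = 3.6 m; q_5 = 0.50 × 0.59 × 3.6 = 1.062 m³/s
Stations 1, 6 contribute zero (depth or velocity is 0).
Q = Σ qᵢ = 10.12 m³/s

10.1 m³/s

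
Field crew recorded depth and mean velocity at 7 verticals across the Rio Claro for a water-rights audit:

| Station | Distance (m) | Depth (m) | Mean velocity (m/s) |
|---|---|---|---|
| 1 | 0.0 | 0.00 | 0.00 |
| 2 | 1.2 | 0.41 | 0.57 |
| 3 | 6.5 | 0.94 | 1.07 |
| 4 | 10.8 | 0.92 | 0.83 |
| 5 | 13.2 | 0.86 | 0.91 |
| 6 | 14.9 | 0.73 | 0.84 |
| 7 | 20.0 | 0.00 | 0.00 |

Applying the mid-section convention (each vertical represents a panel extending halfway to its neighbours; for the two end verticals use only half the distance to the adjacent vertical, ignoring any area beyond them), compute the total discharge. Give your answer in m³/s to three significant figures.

w_2 = (6.5 − 0.0)/2 = 3.25 m; q_2 = 0.57 × 0.41 × 3.25 = 0.7595 m³/s
w_3 = (10.8 − 1.2)/2 = 4.8 m; q_3 = 1.07 × 0.94 × 4.8 = 4.828 m³/s
w_4 = (13.2 − 6.5)/2 = 3.35 m; q_4 = 0.83 × 0.92 × 3.35 = 2.558 m³/s
w_5 = (14.9 − 10.8)/2 = 2.05 m; q_5 = 0.91 × 0.86 × 2.05 = 1.604 m³/s
w_6 = (20.0 − 13.2)/2 = 3.4 m; q_6 = 0.84 × 0.73 × 3.4 = 2.085 m³/s
Stations 1, 7 contribute zero (depth or velocity is 0).
Q = Σ qᵢ = 11.83 m³/s

11.8 m³/s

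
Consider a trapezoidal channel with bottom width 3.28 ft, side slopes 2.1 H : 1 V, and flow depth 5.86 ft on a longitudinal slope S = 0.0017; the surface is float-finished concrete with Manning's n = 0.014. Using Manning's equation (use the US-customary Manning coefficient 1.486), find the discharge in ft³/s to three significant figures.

A = (b + z·y)·y = (3.28 + 2.1×5.86)×5.86 = 91.33 ft²
P = b + 2y√(1+z²) = 3.28 + 2×5.86×√(1+2.1²) = 30.54 ft
R = A/P = 91.33/30.54 = 2.991 ft
Q = (1.486/n)·A·R^(2/3)·S^(1/2) = (1.486/0.014) × 91.33 × 2.991^(2/3) × 0.0017^(1/2) = 829.7 ft³/s

830 ft³/s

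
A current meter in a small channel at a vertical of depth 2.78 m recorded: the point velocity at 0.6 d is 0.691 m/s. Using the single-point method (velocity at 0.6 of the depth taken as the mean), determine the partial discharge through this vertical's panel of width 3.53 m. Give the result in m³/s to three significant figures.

v̄ = v₀.₆ = 0.691 m/s
q = v̄ × d × w = 0.6910 × 2.78 × 3.53 = 6.781 m³/s

6.78 m³/s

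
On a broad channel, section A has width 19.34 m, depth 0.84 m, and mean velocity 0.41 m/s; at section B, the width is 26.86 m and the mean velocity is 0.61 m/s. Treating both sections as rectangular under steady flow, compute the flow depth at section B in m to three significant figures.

Q = A₁V₁ = (19.34×0.84) × 0.41 = 6.661 m³/s
d₂ = Q/(b₂ V₂) = 6.661/(26.86×0.61) = 0.4065 m

0.407 m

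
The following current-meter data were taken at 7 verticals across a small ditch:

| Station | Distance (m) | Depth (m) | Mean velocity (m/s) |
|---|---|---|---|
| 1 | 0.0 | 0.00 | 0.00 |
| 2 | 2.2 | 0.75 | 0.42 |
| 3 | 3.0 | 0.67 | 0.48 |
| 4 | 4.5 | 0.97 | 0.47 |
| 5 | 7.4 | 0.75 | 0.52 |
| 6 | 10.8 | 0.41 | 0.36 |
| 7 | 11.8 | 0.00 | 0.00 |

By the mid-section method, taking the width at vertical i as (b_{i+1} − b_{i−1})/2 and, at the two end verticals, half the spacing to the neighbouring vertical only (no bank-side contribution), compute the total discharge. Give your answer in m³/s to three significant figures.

3.40 m³/s

w_2 = (3.0 − 0.0)/2 = 1.5 m; q_2 = 0.42 × 0.75 × 1.5 = 0.4725 m³/s
w_3 = (4.5 − 2.2)/2 = 1.15 m; q_3 = 0.48 × 0.67 × 1.15 = 0.3698 m³/s
w_4 = (7.4 − 3.0)/2 = 2.2 m; q_4 = 0.47 × 0.97 × 2.2 = 1.003 m³/s
w_5 = (10.8 − 4.5)/2 = 3.15 m; q_5 = 0.52 × 0.75 × 3.15 = 1.229 m³/s
w_6 = (11.8 − 7.4)/2 = 2.2 m; q_6 = 0.36 × 0.41 × 2.2 = 0.3247 m³/s
Stations 1, 7 contribute zero (depth or velocity is 0).
Q = Σ qᵢ = 3.399 m³/s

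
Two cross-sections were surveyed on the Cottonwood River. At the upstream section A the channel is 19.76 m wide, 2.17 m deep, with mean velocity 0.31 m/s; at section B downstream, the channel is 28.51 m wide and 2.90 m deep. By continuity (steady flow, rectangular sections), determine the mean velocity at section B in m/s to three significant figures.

Q = A₁V₁ = (19.76×2.17) × 0.31 = 13.29 m³/s
A₂ = 28.51 × 2.90 = 82.68 m²
V₂ = Q/A₂ = 13.29/82.68 = 0.1608 m/s

0.161 m/s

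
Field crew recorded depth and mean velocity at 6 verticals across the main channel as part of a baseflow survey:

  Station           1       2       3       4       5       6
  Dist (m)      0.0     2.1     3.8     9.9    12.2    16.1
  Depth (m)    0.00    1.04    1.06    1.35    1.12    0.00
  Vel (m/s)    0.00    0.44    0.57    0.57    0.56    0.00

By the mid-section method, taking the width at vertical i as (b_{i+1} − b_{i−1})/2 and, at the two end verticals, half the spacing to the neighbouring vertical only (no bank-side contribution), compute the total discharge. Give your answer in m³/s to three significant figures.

8.40 m³/s

w_2 = (3.8 − 0.0)/2 = 1.9 m; q_2 = 0.44 × 1.04 × 1.9 = 0.8694 m³/s
w_3 = (9.9 − 2.1)/2 = 3.9 m; q_3 = 0.57 × 1.06 × 3.9 = 2.356 m³/s
w_4 = (12.2 − 3.8)/2 = 4.2 m; q_4 = 0.57 × 1.35 × 4.2 = 3.232 m³/s
w_5 = (16.1 − 9.9)/2 = 3.1 m; q_5 = 0.56 × 1.12 × 3.1 = 1.944 m³/s
Stations 1, 6 contribute zero (depth or velocity is 0).
Q = Σ qᵢ = 8.402 m³/s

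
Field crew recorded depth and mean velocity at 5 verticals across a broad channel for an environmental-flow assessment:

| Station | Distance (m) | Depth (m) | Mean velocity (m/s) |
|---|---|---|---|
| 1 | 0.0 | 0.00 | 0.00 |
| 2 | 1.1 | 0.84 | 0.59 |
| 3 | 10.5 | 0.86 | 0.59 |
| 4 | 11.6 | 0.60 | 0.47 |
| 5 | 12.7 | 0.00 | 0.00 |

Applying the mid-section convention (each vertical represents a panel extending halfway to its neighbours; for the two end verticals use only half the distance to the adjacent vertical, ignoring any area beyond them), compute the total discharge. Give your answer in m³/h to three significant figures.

20100 m³/h

w_2 = (10.5 − 0.0)/2 = 5.25 m; q_2 = 0.59 × 0.84 × 5.25 = 2.602 m³/s
w_3 = (11.6 − 1.1)/2 = 5.25 m; q_3 = 0.59 × 0.86 × 5.25 = 2.664 m³/s
w_4 = (12.7 − 10.5)/2 = 1.1 m; q_4 = 0.47 × 0.60 × 1.1 = 0.3102 m³/s
Stations 1, 5 contribute zero (depth or velocity is 0).
Q = Σ qᵢ = 5.576 m³/s
= 5.576 × 3600 = 20070 m³/h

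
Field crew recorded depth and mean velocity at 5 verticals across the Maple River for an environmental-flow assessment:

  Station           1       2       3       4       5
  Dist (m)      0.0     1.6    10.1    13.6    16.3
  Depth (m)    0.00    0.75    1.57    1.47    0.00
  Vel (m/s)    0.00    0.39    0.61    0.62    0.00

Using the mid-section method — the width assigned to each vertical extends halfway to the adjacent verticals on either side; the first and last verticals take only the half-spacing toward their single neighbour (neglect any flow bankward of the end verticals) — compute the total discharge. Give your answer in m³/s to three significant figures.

10.0 m³/s

w_2 = (10.1 − 0.0)/2 = 5.05 m; q_2 = 0.39 × 0.75 × 5.05 = 1.477 m³/s
w_3 = (13.6 − 1.6)/2 = 6 m; q_3 = 0.61 × 1.57 × 6 = 5.746 m³/s
w_4 = (16.3 − 10.1)/2 = 3.1 m; q_4 = 0.62 × 1.47 × 3.1 = 2.825 m³/s
Stations 1, 5 contribute zero (depth or velocity is 0).
Q = Σ qᵢ = 10.05 m³/s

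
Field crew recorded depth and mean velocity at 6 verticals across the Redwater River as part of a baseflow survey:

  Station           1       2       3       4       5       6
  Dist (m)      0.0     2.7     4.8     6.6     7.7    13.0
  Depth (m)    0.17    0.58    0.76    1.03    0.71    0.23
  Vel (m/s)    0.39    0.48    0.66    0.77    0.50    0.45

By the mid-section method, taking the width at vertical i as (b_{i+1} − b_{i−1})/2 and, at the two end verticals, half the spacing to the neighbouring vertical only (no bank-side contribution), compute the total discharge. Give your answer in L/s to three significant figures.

4300 L/s

w_1 = (2.7 − 0.0)/2 = 1.35 m; q_1 = 0.39 × 0.17 × 1.35 = 0.08951 m³/s
w_2 = (4.8 − 0.0)/2 = 2.4 m; q_2 = 0.48 × 0.58 × 2.4 = 0.6682 m³/s
w_3 = (6.6 − 2.7)/2 = 1.95 m; q_3 = 0.66 × 0.76 × 1.95 = 0.9781 m³/s
w_4 = (7.7 − 4.8)/2 = 1.45 m; q_4 = 0.77 × 1.03 × 1.45 = 1.150 m³/s
w_5 = (13.0 − 6.6)/2 = 3.2 m; q_5 = 0.50 × 0.71 × 3.2 = 1.136 m³/s
w_6 = (13.0 − 7.7)/2 = 2.65 m; q_6 = 0.45 × 0.23 × 2.65 = 0.2743 m³/s
Q = Σ qᵢ = 4.296 m³/s
= 4.296 × 1000 = 4296 L/s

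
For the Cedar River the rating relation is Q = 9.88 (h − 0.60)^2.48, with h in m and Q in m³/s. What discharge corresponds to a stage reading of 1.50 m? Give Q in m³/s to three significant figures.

7.61 m³/s

Q = 9.88 × (1.50 − 0.60)^2.48 = 9.88 × 0.9^2.48 = 7.608 m³/s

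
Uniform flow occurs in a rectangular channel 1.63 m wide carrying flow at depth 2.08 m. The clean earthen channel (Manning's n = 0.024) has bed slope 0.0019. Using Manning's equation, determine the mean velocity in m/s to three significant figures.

A = b·y = 1.63 × 2.08 = 3.390 m²
P = b + 2y = 1.63 + 2×2.08 = 5.790 m
R = A/P = 3.390/5.790 = 0.5856 m
Q = (1/n)·A·R^(2/3)·S^(1/2) = (1/0.024) × 3.390 × 0.5856^(2/3) × 0.0019^(1/2) = 4.310 m³/s
V = Q/A = 4.310/3.390 = 1.271 m/s

1.27 m/s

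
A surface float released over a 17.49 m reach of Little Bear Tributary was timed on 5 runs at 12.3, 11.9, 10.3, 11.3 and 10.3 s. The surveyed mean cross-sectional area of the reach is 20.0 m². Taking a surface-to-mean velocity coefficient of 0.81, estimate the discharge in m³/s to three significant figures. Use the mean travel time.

t̄ = (12.3 + 11.9 + 10.3 + 11.3 + 10.3) / 5 = 11.22 s
v_surface = L / t̄ = 17.49 / 11.22 = 1.559 m/s
v_mean = 0.81 × 1.559 = 1.263 m/s
Q = A × v_mean = 20.0 × 1.263 = 25.25 m³/s

25.3 m³/s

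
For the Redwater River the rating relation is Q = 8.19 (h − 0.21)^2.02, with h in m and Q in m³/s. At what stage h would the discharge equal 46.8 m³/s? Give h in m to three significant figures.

2.58 m

h − h₀ = (Q/C)^(1/b) = (46.8/8.19)^(1/2.02) = 2.370 m
h = 0.21 + 2.370 = 2.580 m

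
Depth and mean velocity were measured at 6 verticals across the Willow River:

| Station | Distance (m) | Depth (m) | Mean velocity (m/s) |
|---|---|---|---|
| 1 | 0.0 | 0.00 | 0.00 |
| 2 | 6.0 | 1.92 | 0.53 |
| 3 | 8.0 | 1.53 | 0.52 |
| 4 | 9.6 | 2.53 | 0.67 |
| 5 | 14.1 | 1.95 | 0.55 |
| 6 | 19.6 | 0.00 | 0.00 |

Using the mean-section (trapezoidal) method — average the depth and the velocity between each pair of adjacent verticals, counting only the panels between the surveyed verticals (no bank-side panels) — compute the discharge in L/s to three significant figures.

Panel 1-2: Δb = 6 m, d̄ = (0.00+1.92)/2 = 0.96, v̄ = (0.00+0.53)/2 = 0.265 → q = 6×0.96×0.265 = 1.526 m³/s
Panel 2-3: Δb = 2 m, d̄ = (1.92+1.53)/2 = 1.725, v̄ = (0.53+0.52)/2 = 0.525 → q = 2×1.725×0.525 = 1.811 m³/s
Panel 3-4: Δb = 1.6 m, d̄ = (1.53+2.53)/2 = 2.03, v̄ = (0.52+0.67)/2 = 0.595 → q = 1.6×2.03×0.595 = 1.933 m³/s
Panel 4-5: Δb = 4.5 m, d̄ = (2.53+1.95)/2 = 2.24, v̄ = (0.67+0.55)/2 = 0.61 → q = 4.5×2.24×0.61 = 6.149 m³/s
Panel 5-6: Δb = 5.5 m, d̄ = (1.95+0.00)/2 = 0.975, v̄ = (0.55+0.00)/2 = 0.275 → q = 5.5×0.975×0.275 = 1.475 m³/s
Q = Σ q = 12.89 m³/s
= 12.89 × 1000 = 12890 L/s

12900 L/s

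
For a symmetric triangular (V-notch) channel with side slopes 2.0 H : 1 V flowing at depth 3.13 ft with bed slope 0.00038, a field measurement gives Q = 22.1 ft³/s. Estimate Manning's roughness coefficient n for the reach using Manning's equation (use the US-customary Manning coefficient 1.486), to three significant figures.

0.0321

A = z·y² = 2.0×3.13² = 19.59 ft²
P = 2y√(1+z²) = 2×3.13×√(1+2.0²) = 14.00 ft
R = A/P = 19.59/14.00 = 1.400 ft
n = (1.486/Q)·A·R^(2/3)·S^(1/2) = (1.486/22.1) × 19.59 × 1.251 × 0.01949 = 0.03214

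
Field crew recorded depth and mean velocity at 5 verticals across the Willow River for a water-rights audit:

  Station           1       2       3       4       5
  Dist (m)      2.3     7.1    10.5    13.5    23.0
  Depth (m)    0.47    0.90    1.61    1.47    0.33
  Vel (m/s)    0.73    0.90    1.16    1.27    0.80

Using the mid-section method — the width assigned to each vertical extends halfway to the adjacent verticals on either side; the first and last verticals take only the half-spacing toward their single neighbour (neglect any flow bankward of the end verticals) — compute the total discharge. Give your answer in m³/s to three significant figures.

23.0 m³/s

w_1 = (7.1 − 2.3)/2 = 2.4 m; q_1 = 0.73 × 0.47 × 2.4 = 0.8234 m³/s
w_2 = (10.5 − 2.3)/2 = 4.1 m; q_2 = 0.90 × 0.90 × 4.1 = 3.321 m³/s
w_3 = (13.5 − 7.1)/2 = 3.2 m; q_3 = 1.16 × 1.61 × 3.2 = 5.976 m³/s
w_4 = (23.0 − 10.5)/2 = 6.25 m; q_4 = 1.27 × 1.47 × 6.25 = 11.67 m³/s
w_5 = (23.0 − 13.5)/2 = 4.75 m; q_5 = 0.80 × 0.33 × 4.75 = 1.254 m³/s
Q = Σ qᵢ = 23.04 m³/s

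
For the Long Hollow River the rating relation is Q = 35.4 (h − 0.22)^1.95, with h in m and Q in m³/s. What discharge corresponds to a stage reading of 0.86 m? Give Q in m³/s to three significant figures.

Q = 35.4 × (0.86 − 0.22)^1.95 = 35.4 × 0.64^1.95 = 14.83 m³/s

14.8 m³/s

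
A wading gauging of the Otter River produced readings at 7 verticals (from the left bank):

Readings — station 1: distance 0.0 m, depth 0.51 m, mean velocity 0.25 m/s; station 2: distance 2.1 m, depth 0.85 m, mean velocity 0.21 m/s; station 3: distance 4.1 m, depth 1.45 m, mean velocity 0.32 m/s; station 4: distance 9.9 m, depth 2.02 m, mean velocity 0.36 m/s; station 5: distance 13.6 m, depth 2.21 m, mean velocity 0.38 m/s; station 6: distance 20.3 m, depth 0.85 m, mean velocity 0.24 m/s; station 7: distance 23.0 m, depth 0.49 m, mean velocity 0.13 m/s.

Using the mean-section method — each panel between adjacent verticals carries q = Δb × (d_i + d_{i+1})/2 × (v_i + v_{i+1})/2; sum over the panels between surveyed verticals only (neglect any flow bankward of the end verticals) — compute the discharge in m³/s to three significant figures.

Panel 1-2: Δb = 2.1 m, d̄ = (0.51+0.85)/2 = 0.68, v̄ = (0.25+0.21)/2 = 0.23 → q = 2.1×0.68×0.23 = 0.3284 m³/s
Panel 2-3: Δb = 2 m, d̄ = (0.85+1.45)/2 = 1.15, v̄ = (0.21+0.32)/2 = 0.265 → q = 2×1.15×0.265 = 0.6095 m³/s
Panel 3-4: Δb = 5.8 m, d̄ = (1.45+2.02)/2 = 1.735, v̄ = (0.32+0.36)/2 = 0.34 → q = 5.8×1.735×0.34 = 3.421 m³/s
Panel 4-5: Δb = 3.7 m, d̄ = (2.02+2.21)/2 = 2.115, v̄ = (0.36+0.38)/2 = 0.37 → q = 3.7×2.115×0.37 = 2.895 m³/s
Panel 5-6: Δb = 6.7 m, d̄ = (2.21+0.85)/2 = 1.53, v̄ = (0.38+0.24)/2 = 0.31 → q = 6.7×1.53×0.31 = 3.178 m³/s
Panel 6-7: Δb = 2.7 m, d̄ = (0.85+0.49)/2 = 0.67, v̄ = (0.24+0.13)/2 = 0.185 → q = 2.7×0.67×0.185 = 0.3347 m³/s
Q = Σ q = 10.77 m³/s

10.8 m³/s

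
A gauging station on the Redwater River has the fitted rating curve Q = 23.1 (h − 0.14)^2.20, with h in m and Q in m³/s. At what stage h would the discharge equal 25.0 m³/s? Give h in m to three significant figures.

h − h₀ = (Q/C)^(1/b) = (25.0/23.1)^(1/2.20) = 1.037 m
h = 0.14 + 1.037 = 1.177 m

1.18 m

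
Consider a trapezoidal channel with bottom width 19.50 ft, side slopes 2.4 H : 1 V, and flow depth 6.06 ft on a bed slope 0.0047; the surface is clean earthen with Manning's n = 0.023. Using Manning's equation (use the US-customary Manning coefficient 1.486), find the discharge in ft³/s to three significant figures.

2320 ft³/s

A = (b + z·y)·y = (19.50 + 2.4×6.06)×6.06 = 206.3 ft²
P = b + 2y√(1+z²) = 19.50 + 2×6.06×√(1+2.4²) = 51.01 ft
R = A/P = 206.3/51.01 = 4.044 ft
Q = (1.486/n)·A·R^(2/3)·S^(1/2) = (1.486/0.023) × 206.3 × 4.044^(2/3) × 0.0047^(1/2) = 2320 ft³/s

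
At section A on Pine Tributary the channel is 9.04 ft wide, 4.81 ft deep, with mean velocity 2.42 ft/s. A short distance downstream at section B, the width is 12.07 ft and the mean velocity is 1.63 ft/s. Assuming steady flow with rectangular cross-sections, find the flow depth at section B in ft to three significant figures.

5.35 ft

Q = A₁V₁ = (9.04×4.81) × 2.42 = 105.2 ft³/s
d₂ = Q/(b₂ V₂) = 105.2/(12.07×1.63) = 5.349 ft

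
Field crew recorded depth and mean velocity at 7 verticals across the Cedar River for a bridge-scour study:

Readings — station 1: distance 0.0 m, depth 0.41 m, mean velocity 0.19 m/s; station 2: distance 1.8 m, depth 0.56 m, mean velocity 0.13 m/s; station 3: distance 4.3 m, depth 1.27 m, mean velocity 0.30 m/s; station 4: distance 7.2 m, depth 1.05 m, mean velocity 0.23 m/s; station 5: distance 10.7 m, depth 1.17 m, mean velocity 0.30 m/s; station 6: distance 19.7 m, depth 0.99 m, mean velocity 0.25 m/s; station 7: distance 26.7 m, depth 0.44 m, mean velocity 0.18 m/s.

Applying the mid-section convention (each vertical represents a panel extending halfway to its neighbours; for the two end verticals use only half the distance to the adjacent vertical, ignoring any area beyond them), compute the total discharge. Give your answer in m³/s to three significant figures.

6.48 m³/s

w_1 = (1.8 − 0.0)/2 = 0.9 m; q_1 = 0.19 × 0.41 × 0.9 = 0.07011 m³/s
w_2 = (4.3 − 0.0)/2 = 2.15 m; q_2 = 0.13 × 0.56 × 2.15 = 0.1565 m³/s
w_3 = (7.2 − 1.8)/2 = 2.7 m; q_3 = 0.30 × 1.27 × 2.7 = 1.029 m³/s
w_4 = (10.7 − 4.3)/2 = 3.2 m; q_4 = 0.23 × 1.05 × 3.2 = 0.7728 m³/s
w_5 = (19.7 − 7.2)/2 = 6.25 m; q_5 = 0.30 × 1.17 × 6.25 = 2.194 m³/s
w_6 = (26.7 − 10.7)/2 = 8 m; q_6 = 0.25 × 0.99 × 8 = 1.980 m³/s
w_7 = (26.7 − 19.7)/2 = 3.5 m; q_7 = 0.18 × 0.44 × 3.5 = 0.2772 m³/s
Q = Σ qᵢ = 6.479 m³/s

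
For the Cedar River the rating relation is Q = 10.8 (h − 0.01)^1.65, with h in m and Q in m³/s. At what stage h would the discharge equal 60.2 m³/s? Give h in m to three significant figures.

2.84 m

h − h₀ = (Q/C)^(1/b) = (60.2/10.8)^(1/1.65) = 2.833 m
h = 0.01 + 2.833 = 2.843 m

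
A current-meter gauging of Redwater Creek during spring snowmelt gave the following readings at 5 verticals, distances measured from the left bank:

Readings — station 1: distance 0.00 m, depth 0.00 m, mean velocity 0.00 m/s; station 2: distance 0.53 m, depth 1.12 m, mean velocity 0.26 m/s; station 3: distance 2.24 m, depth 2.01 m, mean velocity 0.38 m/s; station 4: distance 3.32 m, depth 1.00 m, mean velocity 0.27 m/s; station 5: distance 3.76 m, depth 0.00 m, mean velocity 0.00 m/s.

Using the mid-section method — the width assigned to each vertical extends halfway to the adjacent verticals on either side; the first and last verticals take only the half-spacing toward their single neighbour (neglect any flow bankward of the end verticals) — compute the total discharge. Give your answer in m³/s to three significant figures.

1.60 m³/s

w_2 = (2.24 − 0.00)/2 = 1.12 m; q_2 = 0.26 × 1.12 × 1.12 = 0.3261 m³/s
w_3 = (3.32 − 0.53)/2 = 1.395 m; q_3 = 0.38 × 2.01 × 1.395 = 1.066 m³/s
w_4 = (3.76 − 2.24)/2 = 0.76 m; q_4 = 0.27 × 1.00 × 0.76 = 0.2052 m³/s
Stations 1, 5 contribute zero (depth or velocity is 0).
Q = Σ qᵢ = 1.597 m³/s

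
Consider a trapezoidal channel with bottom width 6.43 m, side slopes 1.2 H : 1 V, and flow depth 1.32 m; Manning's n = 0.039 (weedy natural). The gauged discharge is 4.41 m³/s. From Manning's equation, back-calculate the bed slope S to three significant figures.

0.000264

A = (b + z·y)·y = (6.43 + 1.2×1.32)×1.32 = 10.58 m²
P = b + 2y√(1+z²) = 6.43 + 2×1.32×√(1+1.2²) = 10.55 m
R = A/P = 10.58/10.55 = 1.002 m
S = (Q·n / (1·A·R^(2/3)))² = (4.41×0.039 / (1×10.58×1.002))² = 0.0002635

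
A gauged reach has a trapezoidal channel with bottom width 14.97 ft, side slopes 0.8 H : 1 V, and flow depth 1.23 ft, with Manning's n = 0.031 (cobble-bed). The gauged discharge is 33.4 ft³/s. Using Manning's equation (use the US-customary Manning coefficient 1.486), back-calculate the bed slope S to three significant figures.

0.00113

A = (b + z·y)·y = (14.97 + 0.8×1.23)×1.23 = 19.62 ft²
P = b + 2y√(1+z²) = 14.97 + 2×1.23×√(1+0.8²) = 18.12 ft
R = A/P = 19.62/18.12 = 1.083 ft
S = (Q·n / (1.486·A·R^(2/3)))² = (33.4×0.031 / (1.486×19.62×1.055))² = 0.001134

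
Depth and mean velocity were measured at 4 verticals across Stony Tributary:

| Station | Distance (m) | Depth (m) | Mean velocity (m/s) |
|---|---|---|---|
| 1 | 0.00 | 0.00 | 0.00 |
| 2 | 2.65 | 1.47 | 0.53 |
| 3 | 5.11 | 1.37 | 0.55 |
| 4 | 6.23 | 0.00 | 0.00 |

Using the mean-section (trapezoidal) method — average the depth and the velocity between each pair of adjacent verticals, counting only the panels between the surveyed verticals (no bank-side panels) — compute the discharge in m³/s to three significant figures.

Panel 1-2: Δb = 2.65 m, d̄ = (0.00+1.47)/2 = 0.735, v̄ = (0.00+0.53)/2 = 0.265 → q = 2.65×0.735×0.265 = 0.5162 m³/s
Panel 2-3: Δb = 2.46 m, d̄ = (1.47+1.37)/2 = 1.42, v̄ = (0.53+0.55)/2 = 0.54 → q = 2.46×1.42×0.54 = 1.886 m³/s
Panel 3-4: Δb = 1.12 m, d̄ = (1.37+0.00)/2 = 0.685, v̄ = (0.55+0.00)/2 = 0.275 → q = 1.12×0.685×0.275 = 0.2110 m³/s
Q = Σ q = 2.613 m³/s

2.61 m³/s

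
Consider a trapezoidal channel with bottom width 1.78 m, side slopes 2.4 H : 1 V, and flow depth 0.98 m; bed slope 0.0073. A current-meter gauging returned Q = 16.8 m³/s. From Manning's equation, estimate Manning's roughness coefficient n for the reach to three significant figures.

0.0145

A = (b + z·y)·y = (1.78 + 2.4×0.98)×0.98 = 4.049 m²
P = b + 2y√(1+z²) = 1.78 + 2×0.98×√(1+2.4²) = 6.876 m
R = A/P = 4.049/6.876 = 0.5889 m
n = (1/Q)·A·R^(2/3)·S^(1/2) = (1/16.8) × 4.049 × 0.7026 × 0.08544 = 0.01447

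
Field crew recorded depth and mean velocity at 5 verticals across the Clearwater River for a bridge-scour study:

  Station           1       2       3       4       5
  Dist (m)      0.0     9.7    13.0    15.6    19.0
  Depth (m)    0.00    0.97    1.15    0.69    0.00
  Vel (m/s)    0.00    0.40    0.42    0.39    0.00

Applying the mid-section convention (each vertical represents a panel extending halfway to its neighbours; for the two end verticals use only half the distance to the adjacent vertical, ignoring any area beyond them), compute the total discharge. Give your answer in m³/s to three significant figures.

4.75 m³/s

w_2 = (13.0 − 0.0)/2 = 6.5 m; q_2 = 0.40 × 0.97 × 6.5 = 2.522 m³/s
w_3 = (15.6 − 9.7)/2 = 2.95 m; q_3 = 0.42 × 1.15 × 2.95 = 1.425 m³/s
w_4 = (19.0 − 13.0)/2 = 3 m; q_4 = 0.39 × 0.69 × 3 = 0.8073 m³/s
Stations 1, 5 contribute zero (depth or velocity is 0).
Q = Σ qᵢ = 4.754 m³/s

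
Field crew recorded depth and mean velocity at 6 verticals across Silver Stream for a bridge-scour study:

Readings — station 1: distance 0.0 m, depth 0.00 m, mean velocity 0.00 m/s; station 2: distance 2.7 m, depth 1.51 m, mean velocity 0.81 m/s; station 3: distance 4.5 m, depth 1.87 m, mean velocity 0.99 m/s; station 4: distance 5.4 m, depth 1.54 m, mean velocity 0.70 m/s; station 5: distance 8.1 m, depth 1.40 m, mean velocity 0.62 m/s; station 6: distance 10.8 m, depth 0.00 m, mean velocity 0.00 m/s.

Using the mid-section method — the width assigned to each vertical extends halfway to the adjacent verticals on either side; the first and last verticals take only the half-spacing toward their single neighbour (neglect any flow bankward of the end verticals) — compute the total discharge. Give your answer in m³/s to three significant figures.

9.54 m³/s

w_2 = (4.5 − 0.0)/2 = 2.25 m; q_2 = 0.81 × 1.51 × 2.25 = 2.752 m³/s
w_3 = (5.4 − 2.7)/2 = 1.35 m; q_3 = 0.99 × 1.87 × 1.35 = 2.499 m³/s
w_4 = (8.1 − 4.5)/2 = 1.8 m; q_4 = 0.70 × 1.54 × 1.8 = 1.940 m³/s
w_5 = (10.8 − 5.4)/2 = 2.7 m; q_5 = 0.62 × 1.40 × 2.7 = 2.344 m³/s
Stations 1, 6 contribute zero (depth or velocity is 0).
Q = Σ qᵢ = 9.535 m³/s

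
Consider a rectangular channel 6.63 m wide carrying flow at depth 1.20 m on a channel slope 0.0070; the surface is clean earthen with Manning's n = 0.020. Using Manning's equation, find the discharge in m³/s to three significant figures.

A = b·y = 6.63 × 1.20 = 7.956 m²
P = b + 2y = 6.63 + 2×1.20 = 9.030 m
R = A/P = 7.956/9.030 = 0.8811 m
Q = (1/n)·A·R^(2/3)·S^(1/2) = (1/0.020) × 7.956 × 0.8811^(2/3) × 0.0070^(1/2) = 30.59 m³/s

30.6 m³/s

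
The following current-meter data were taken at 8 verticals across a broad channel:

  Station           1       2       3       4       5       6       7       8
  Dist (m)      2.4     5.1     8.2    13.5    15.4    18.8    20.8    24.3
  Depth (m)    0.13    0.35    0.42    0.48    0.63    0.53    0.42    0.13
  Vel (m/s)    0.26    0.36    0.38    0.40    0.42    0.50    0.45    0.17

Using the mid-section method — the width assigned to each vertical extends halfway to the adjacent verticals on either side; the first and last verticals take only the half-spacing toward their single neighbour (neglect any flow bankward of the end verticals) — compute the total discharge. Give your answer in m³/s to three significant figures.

w_1 = (5.1 − 2.4)/2 = 1.35 m; q_1 = 0.26 × 0.13 × 1.35 = 0.04563 m³/s
w_2 = (8.2 − 2.4)/2 = 2.9 m; q_2 = 0.36 × 0.35 × 2.9 = 0.3654 m³/s
w_3 = (13.5 − 5.1)/2 = 4.2 m; q_3 = 0.38 × 0.42 × 4.2 = 0.6703 m³/s
w_4 = (15.4 − 8.2)/2 = 3.6 m; q_4 = 0.40 × 0.48 × 3.6 = 0.6912 m³/s
w_5 = (18.8 − 13.5)/2 = 2.65 m; q_5 = 0.42 × 0.63 × 2.65 = 0.7012 m³/s
w_6 = (20.8 − 15.4)/2 = 2.7 m; q_6 = 0.50 × 0.53 × 2.7 = 0.7155 m³/s
w_7 = (24.3 − 18.8)/2 = 2.75 m; q_7 = 0.45 × 0.42 × 2.75 = 0.5198 m³/s
w_8 = (24.3 − 20.8)/2 = 1.75 m; q_8 = 0.17 × 0.13 × 1.75 = 0.03868 m³/s
Q = Σ qᵢ = 3.748 m³/s

3.75 m³/s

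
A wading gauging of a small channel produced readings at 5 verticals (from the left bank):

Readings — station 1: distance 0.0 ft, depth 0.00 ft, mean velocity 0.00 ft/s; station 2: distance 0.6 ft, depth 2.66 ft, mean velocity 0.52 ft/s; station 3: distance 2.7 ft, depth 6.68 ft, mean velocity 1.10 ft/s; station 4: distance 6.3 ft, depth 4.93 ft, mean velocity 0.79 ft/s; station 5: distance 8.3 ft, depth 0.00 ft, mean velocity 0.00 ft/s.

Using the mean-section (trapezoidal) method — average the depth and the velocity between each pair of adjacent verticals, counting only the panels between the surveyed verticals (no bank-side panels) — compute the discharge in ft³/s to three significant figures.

Panel 1-2: Δb = 0.6 ft, d̄ = (0.00+2.66)/2 = 1.33, v̄ = (0.00+0.52)/2 = 0.26 → q = 0.6×1.33×0.26 = 0.2075 ft³/s
Panel 2-3: Δb = 2.1 ft, d̄ = (2.66+6.68)/2 = 4.67, v̄ = (0.52+1.10)/2 = 0.81 → q = 2.1×4.67×0.81 = 7.944 ft³/s
Panel 3-4: Δb = 3.6 ft, d̄ = (6.68+4.93)/2 = 5.805, v̄ = (1.10+0.79)/2 = 0.945 → q = 3.6×5.805×0.945 = 19.75 ft³/s
Panel 4-5: Δb = 2 ft, d̄ = (4.93+0.00)/2 = 2.465, v̄ = (0.79+0.00)/2 = 0.395 → q = 2×2.465×0.395 = 1.947 ft³/s
Q = Σ q = 29.85 ft³/s

29.8 ft³/s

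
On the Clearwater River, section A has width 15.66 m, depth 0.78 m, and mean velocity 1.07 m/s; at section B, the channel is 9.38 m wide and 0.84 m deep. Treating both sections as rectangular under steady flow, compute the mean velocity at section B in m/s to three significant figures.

Q = A₁V₁ = (15.66×0.78) × 1.07 = 13.07 m³/s
A₂ = 9.38 × 0.84 = 7.879 m²
V₂ = Q/A₂ = 13.07/7.879 = 1.659 m/s

1.66 m/s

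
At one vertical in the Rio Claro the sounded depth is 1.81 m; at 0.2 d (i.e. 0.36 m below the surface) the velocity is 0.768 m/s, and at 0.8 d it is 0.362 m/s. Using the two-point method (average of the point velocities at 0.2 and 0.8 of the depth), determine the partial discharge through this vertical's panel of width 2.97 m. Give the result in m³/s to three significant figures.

3.04 m³/s

v̄ = (0.768 + 0.362) / 2 = 0.5650 m/s
q = v̄ × d × w = 0.5650 × 1.81 × 2.97 = 3.037 m³/s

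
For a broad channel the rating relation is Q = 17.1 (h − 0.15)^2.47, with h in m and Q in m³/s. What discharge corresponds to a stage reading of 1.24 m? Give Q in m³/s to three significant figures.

21.2 m³/s

Q = 17.1 × (1.24 − 0.15)^2.47 = 17.1 × 1.09^2.47 = 21.16 m³/s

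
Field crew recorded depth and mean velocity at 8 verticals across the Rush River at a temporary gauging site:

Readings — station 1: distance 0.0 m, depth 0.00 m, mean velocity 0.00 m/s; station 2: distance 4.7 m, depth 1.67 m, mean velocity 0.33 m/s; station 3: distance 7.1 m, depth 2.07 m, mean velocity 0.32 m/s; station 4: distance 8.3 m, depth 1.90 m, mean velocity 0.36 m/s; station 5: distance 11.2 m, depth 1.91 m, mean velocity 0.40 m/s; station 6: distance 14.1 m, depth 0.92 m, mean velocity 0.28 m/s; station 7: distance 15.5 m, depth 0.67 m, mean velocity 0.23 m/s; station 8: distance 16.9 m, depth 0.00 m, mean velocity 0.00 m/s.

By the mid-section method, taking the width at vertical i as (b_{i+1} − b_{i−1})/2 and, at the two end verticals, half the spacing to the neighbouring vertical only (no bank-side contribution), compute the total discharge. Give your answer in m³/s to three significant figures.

w_2 = (7.1 − 0.0)/2 = 3.55 m; q_2 = 0.33 × 1.67 × 3.55 = 1.956 m³/s
w_3 = (8.3 − 4.7)/2 = 1.8 m; q_3 = 0.32 × 2.07 × 1.8 = 1.192 m³/s
w_4 = (11.2 − 7.1)/2 = 2.05 m; q_4 = 0.36 × 1.90 × 2.05 = 1.402 m³/s
w_5 = (14.1 − 8.3)/2 = 2.9 m; q_5 = 0.40 × 1.91 × 2.9 = 2.216 m³/s
w_6 = (15.5 − 11.2)/2 = 2.15 m; q_6 = 0.28 × 0.92 × 2.15 = 0.5538 m³/s
w_7 = (16.9 − 14.1)/2 = 1.4 m; q_7 = 0.23 × 0.67 × 1.4 = 0.2157 m³/s
Stations 1, 8 contribute zero (depth or velocity is 0).
Q = Σ qᵢ = 7.536 m³/s

7.54 m³/s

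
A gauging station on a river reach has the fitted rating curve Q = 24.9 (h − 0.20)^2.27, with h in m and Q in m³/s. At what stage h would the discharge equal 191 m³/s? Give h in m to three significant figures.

2.65 m

h − h₀ = (Q/C)^(1/b) = (191/24.9)^(1/2.27) = 2.454 m
h = 0.20 + 2.454 = 2.654 m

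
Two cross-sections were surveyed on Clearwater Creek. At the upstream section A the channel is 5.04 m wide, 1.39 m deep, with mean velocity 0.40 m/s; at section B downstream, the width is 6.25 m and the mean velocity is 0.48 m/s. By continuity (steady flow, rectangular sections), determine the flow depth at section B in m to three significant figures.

Q = A₁V₁ = (5.04×1.39) × 0.40 = 2.802 m³/s
d₂ = Q/(b₂ V₂) = 2.802/(6.25×0.48) = 0.9341 m

0.934 m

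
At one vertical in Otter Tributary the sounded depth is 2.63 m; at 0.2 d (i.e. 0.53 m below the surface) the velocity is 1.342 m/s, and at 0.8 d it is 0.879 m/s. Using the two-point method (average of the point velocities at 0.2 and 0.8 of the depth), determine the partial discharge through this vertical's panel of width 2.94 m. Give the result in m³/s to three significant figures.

v̄ = (1.342 + 0.879) / 2 = 1.111 m/s
q = v̄ × d × w = 1.111 × 2.63 × 2.94 = 8.587 m³/s

8.59 m³/s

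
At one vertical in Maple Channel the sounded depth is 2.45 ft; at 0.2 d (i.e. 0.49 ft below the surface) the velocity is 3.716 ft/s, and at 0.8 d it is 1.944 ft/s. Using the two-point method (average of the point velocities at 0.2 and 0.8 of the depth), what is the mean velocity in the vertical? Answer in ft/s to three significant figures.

2.83 ft/s

v̄ = (3.716 + 1.944) / 2 = 2.830 ft/s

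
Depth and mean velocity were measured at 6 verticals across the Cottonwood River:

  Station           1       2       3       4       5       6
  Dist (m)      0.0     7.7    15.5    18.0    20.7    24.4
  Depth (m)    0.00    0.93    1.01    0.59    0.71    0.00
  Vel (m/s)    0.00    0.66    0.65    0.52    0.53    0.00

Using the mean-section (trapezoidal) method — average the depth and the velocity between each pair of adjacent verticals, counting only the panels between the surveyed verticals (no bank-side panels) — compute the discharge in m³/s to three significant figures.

Panel 1-2: Δb = 7.7 m, d̄ = (0.00+0.93)/2 = 0.465, v̄ = (0.00+0.66)/2 = 0.33 → q = 7.7×0.465×0.33 = 1.182 m³/s
Panel 2-3: Δb = 7.8 m, d̄ = (0.93+1.01)/2 = 0.97, v̄ = (0.66+0.65)/2 = 0.655 → q = 7.8×0.97×0.655 = 4.956 m³/s
Panel 3-4: Δb = 2.5 m, d̄ = (1.01+0.59)/2 = 0.8, v̄ = (0.65+0.52)/2 = 0.585 → q = 2.5×0.8×0.585 = 1.170 m³/s
Panel 4-5: Δb = 2.7 m, d̄ = (0.59+0.71)/2 = 0.65, v̄ = (0.52+0.53)/2 = 0.525 → q = 2.7×0.65×0.525 = 0.9214 m³/s
Panel 5-6: Δb = 3.7 m, d̄ = (0.71+0.00)/2 = 0.355, v̄ = (0.53+0.00)/2 = 0.265 → q = 3.7×0.355×0.265 = 0.3481 m³/s
Q = Σ q = 8.577 m³/s

8.58 m³/s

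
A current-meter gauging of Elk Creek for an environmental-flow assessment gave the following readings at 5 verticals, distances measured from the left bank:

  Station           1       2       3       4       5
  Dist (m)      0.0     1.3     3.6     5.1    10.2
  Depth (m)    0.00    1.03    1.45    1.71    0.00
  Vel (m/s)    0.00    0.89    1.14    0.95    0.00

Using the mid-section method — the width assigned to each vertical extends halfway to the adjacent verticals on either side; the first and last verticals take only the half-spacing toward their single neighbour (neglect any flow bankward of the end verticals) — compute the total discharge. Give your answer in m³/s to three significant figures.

w_2 = (3.6 − 0.0)/2 = 1.8 m; q_2 = 0.89 × 1.03 × 1.8 = 1.650 m³/s
w_3 = (5.1 − 1.3)/2 = 1.9 m; q_3 = 1.14 × 1.45 × 1.9 = 3.141 m³/s
w_4 = (10.2 − 3.6)/2 = 3.3 m; q_4 = 0.95 × 1.71 × 3.3 = 5.361 m³/s
Stations 1, 5 contribute zero (depth or velocity is 0).
Q = Σ qᵢ = 10.15 m³/s

10.2 m³/s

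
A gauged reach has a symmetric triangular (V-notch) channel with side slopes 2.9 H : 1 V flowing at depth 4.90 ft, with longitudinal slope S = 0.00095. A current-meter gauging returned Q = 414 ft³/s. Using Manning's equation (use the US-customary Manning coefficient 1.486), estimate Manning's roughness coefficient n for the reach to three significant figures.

A = z·y² = 2.9×4.90² = 69.63 ft²
P = 2y√(1+z²) = 2×4.90×√(1+2.9²) = 30.06 ft
R = A/P = 69.63/30.06 = 2.316 ft
n = (1.486/Q)·A·R^(2/3)·S^(1/2) = (1.486/414) × 69.63 × 1.751 × 0.03082 = 0.01348

0.0135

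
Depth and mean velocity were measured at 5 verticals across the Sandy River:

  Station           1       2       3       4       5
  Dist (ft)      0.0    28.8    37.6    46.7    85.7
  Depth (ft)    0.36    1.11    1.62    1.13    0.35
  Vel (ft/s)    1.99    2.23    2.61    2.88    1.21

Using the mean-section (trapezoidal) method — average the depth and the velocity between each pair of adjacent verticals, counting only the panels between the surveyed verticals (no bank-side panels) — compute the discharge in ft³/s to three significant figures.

167 ft³/s

Panel 1-2: Δb = 28.8 ft, d̄ = (0.36+1.11)/2 = 0.735, v̄ = (1.99+2.23)/2 = 2.11 → q = 28.8×0.735×2.11 = 44.66 ft³/s
Panel 2-3: Δb = 8.8 ft, d̄ = (1.11+1.62)/2 = 1.365, v̄ = (2.23+2.61)/2 = 2.42 → q = 8.8×1.365×2.42 = 29.07 ft³/s
Panel 3-4: Δb = 9.1 ft, d̄ = (1.62+1.13)/2 = 1.375, v̄ = (2.61+2.88)/2 = 2.745 → q = 9.1×1.375×2.745 = 34.35 ft³/s
Panel 4-5: Δb = 39 ft, d̄ = (1.13+0.35)/2 = 0.74, v̄ = (2.88+1.21)/2 = 2.045 → q = 39×0.74×2.045 = 59.02 ft³/s
Q = Σ q = 167.1 ft³/s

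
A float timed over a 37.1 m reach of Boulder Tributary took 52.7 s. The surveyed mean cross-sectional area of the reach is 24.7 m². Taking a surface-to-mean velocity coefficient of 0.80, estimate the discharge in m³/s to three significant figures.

13.9 m³/s

v_surface = L / t̄ = 37.1 / 52.7 = 0.7040 m/s
v_mean = 0.80 × 0.7040 = 0.5632 m/s
Q = A × v_mean = 24.7 × 0.5632 = 13.91 m³/s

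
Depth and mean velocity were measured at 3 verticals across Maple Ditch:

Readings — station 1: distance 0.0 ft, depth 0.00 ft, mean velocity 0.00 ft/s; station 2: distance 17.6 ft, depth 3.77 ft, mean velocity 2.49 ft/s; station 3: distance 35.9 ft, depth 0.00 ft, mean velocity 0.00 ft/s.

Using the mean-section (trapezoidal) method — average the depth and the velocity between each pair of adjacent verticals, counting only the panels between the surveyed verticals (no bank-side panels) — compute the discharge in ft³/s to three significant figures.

Panel 1-2: Δb = 17.6 ft, d̄ = (0.00+3.77)/2 = 1.885, v̄ = (0.00+2.49)/2 = 1.245 → q = 17.6×1.885×1.245 = 41.30 ft³/s
Panel 2-3: Δb = 18.3 ft, d̄ = (3.77+0.00)/2 = 1.885, v̄ = (2.49+0.00)/2 = 1.245 → q = 18.3×1.885×1.245 = 42.95 ft³/s
Q = Σ q = 84.25 ft³/s

84.3 ft³/s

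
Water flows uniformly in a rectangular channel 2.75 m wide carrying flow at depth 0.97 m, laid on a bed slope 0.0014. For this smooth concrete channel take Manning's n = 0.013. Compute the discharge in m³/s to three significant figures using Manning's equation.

5.27 m³/s

A = b·y = 2.75 × 0.97 = 2.668 m²
P = b + 2y = 2.75 + 2×0.97 = 4.690 m
R = A/P = 2.668/4.690 = 0.5688 m
Q = (1/n)·A·R^(2/3)·S^(1/2) = (1/0.013) × 2.668 × 0.5688^(2/3) × 0.0014^(1/2) = 5.270 m³/s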